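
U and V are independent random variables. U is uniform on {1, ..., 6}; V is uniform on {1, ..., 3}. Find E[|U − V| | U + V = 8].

Outcomes with U + V = 8: (5,3), (6,2), each with probability 1/18.
E[|U − V| | U + V = 8] = (2 + 4) / 2 = 3.

3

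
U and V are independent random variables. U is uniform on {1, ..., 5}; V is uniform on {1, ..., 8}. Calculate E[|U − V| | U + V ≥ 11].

3

Outcomes with U + V ≥ 11: (3,8), (4,7), (4,8), (5,6), (5,7), (5,8), each with probability 1/40.
E[|U − V| | U + V ≥ 11] = (5 + 3 + 4 + 1 + 2 + 3) / 6 = 3.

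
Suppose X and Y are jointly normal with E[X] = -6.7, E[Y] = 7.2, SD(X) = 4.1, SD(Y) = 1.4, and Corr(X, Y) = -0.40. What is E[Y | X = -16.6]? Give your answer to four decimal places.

8.5522

For a bivariate normal, E[Y | X=x] = μ_Y + ρ·(σ_Y/σ_X)·(x − μ_X).
E[Y | X=-16.6] = 7.2 + (-0.40)·(1.4/4.1)·(-16.6 − (-6.7)) = 7.2 + (-0.13659)·(-9.9) = 8.5522.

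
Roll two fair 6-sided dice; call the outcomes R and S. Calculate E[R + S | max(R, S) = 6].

102/11

P(max(R, S) = 6) = 11/36.
Summing (R+S)·P(x,y) over outcomes with max(R, S) = 6 gives 17/6.
E[R + S | max(R, S) = 6] = (17/6) / (11/36) = 102/11.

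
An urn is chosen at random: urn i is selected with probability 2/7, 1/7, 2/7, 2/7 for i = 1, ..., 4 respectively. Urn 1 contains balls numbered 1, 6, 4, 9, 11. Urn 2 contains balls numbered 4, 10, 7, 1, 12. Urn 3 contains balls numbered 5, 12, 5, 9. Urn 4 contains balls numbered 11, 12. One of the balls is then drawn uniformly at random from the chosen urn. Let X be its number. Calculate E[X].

E[X | urn 1] = (1+6+4+9+11)/5 = 31/5.
E[X | urn 2] = (4+10+7+1+12)/5 = 34/5.
E[X | urn 3] = (5+12+5+9)/4 = 31/4.
E[X | urn 4] = (11+12)/2 = 23/2.
E[X] = (2/7)·(31/5) + (1/7)·(34/5) + (2/7)·(31/4) + (2/7)·(23/2) = 577/70.

577/70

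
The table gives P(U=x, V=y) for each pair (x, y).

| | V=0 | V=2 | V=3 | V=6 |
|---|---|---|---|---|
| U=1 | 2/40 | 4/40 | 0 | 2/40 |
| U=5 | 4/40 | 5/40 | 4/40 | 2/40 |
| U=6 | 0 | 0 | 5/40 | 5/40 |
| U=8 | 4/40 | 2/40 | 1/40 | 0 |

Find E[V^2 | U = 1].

P(U = 1) = 1/5.
Σ V^2·P over the event = 0·(2/40) + 4·(4/40) + 36·(2/40) = 11/5.
E[V^2 | U = 1] = (11/5) / (1/5) = 11.

11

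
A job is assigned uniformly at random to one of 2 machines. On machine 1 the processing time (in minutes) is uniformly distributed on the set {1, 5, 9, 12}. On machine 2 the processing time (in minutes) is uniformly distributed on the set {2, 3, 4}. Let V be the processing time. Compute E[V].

E[V | machine 1] = (1+5+9+12)/4 = 27/4.
E[V | machine 2] = (2+3+4)/3 = 3.
E[V] = (1/2)·(27/4) + (1/2)·(3) = 39/8.

39/8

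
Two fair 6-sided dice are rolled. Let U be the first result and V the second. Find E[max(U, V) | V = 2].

Outcomes with V = 2: (1,2), (2,2), (3,2), (4,2), (5,2), (6,2), each with probability 1/36.
E[max(U, V) | V = 2] = (2 + 2 + 3 + 4 + 5 + 6) / 6 = 11/3.

11/3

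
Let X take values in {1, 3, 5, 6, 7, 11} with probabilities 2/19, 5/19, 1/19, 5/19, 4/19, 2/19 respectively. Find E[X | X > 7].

P(X > 7) = 2/19.
Σ over the event: 11·2/19 = 22/19.
E[X | X > 7] = (22/19) / (2/19) = 11.

11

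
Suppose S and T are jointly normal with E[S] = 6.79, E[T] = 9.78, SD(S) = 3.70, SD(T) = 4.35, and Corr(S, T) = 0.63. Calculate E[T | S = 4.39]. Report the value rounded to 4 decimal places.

8.0024

E[T | S=x] = μ_T + ρ(σ_T/σ_S)(x − μ_S) for jointly normal variables.
E[T | S=4.39] = 9.78 + (0.63)·(4.35/3.70)·(4.39 − (6.79)) = 9.78 + (0.74068)·(-2.4) = 8.0024.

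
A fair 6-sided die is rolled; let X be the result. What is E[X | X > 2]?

9/2

Given X > 2, X is equally likely to be any of {3, 4, 5, 6}.
E[X | X > 2] = (3 + 4 + 5 + 6) / 4 = 9/2.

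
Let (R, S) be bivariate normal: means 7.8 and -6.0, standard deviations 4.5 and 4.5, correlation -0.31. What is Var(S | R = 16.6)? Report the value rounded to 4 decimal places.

For a bivariate normal, Var(S | R=x) = σ_S²(1 − ρ²).
Var(S | R=16.6) = (4.5)²·(1 − (-0.31)²) = 20.25·0.9039 = 18.3040.

18.3040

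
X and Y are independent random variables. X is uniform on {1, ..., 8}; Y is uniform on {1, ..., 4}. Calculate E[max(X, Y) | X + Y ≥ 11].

23/3

Outcomes with X + Y ≥ 11: (7,4), (8,3), (8,4), each with probability 1/32.
E[max(X, Y) | X + Y ≥ 11] = (7 + 8 + 8) / 3 = 23/3.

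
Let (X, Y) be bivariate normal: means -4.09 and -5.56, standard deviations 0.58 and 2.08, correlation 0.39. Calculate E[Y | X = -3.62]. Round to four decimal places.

-4.9026

E[Y | X=x] = μ_Y + ρ(σ_Y/σ_X)(x − μ_X) for jointly normal variables.
E[Y | X=-3.62] = -5.56 + (0.39)·(2.08/0.58)·(-3.62 − (-4.09)) = -5.56 + (1.39862)·(0.47) = -4.9026.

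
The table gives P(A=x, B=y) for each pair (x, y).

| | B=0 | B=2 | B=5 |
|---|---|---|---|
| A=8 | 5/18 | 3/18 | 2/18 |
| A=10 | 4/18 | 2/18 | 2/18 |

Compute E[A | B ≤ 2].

62/7

P(B ≤ 2) = 7/9.
Σ A·P over the event = 8·(5/18) + 8·(3/18) + 10·(4/18) + 10·(2/18) = 62/9.
E[A | B ≤ 2] = (62/9) / (7/9) = 62/7.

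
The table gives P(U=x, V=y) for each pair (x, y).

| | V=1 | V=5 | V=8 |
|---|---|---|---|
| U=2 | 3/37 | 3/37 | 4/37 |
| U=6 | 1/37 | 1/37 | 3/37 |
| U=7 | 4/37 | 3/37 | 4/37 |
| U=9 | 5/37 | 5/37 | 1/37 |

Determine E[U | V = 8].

21/4

P(V = 8) = 12/37.
Σ U·P over the event = 2·(4/37) + 6·(3/37) + 7·(4/37) + 9·(1/37) = 63/37.
E[U | V = 8] = (63/37) / (12/37) = 21/4.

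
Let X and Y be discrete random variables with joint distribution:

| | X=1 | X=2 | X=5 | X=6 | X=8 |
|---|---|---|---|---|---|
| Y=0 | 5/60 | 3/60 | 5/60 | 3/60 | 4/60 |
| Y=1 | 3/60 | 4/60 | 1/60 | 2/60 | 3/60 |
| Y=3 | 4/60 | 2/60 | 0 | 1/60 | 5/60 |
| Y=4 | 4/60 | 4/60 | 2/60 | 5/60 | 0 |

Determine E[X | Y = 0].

P(Y = 0) = 1/3.
Σ X·P over the event = 1·(5/60) + 2·(3/60) + 5·(5/60) + 6·(3/60) + 8·(4/60) = 43/30.
E[X | Y = 0] = (43/30) / (1/3) = 43/10.

43/10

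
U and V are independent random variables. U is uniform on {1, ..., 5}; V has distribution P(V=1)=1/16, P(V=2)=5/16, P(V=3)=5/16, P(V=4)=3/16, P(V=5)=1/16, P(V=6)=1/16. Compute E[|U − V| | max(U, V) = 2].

6/11

P(max(U, V) = 2) = 11/80.
Summing |U−V|·P(x,y) over outcomes with max(U, V) = 2 gives 3/40.
E[|U − V| | max(U, V) = 2] = (3/40) / (11/80) = 6/11.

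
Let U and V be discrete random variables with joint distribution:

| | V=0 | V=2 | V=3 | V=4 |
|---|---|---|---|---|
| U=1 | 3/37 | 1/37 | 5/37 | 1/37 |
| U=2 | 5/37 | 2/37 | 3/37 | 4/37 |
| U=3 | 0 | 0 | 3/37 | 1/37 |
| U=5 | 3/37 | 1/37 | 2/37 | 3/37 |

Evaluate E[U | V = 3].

P(V = 3) = 13/37.
Summing U·P(U=x,V=y) over the conditioning event gives 30/37.
E[U | V = 3] = (30/37) / (13/37) = 30/13.

30/13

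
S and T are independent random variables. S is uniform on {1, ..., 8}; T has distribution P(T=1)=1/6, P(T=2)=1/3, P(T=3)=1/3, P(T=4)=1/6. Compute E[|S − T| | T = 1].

7/2

P(T = 1) = 1/6.
Summing |S−T|·P(x,y) over outcomes with T = 1 gives 7/12.
E[|S − T| | T = 1] = (7/12) / (1/6) = 7/2.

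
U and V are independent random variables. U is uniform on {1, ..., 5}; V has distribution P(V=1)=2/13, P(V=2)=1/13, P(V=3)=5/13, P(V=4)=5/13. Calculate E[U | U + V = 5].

2

P(U + V = 5) = 1/5.
Summing U·P(x,y) over outcomes with U + V = 5 gives 2/5.
E[U | U + V = 5] = (2/5) / (1/5) = 2.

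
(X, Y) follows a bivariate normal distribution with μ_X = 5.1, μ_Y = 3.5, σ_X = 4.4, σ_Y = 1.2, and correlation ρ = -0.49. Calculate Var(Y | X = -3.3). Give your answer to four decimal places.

Var(Y | X=x) = (1 − ρ²)·σ_Y².
Var(Y | X=-3.3) = (1.2)²·(1 − (-0.49)²) = 1.44·0.7599 = 1.0943.

1.0943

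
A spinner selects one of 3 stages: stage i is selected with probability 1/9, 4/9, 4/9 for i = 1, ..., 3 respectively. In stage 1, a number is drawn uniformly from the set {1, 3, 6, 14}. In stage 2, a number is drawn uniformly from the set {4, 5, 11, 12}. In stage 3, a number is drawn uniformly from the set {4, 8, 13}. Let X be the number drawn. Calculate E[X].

E[X | stage 1] = (1+3+6+14)/4 = 6.
E[X | stage 2] = (4+5+11+12)/4 = 8.
E[X | stage 3] = (4+8+13)/3 = 25/3.
E[X] = (1/9)·(6) + (4/9)·(8) + (4/9)·(25/3) = 214/27.

214/27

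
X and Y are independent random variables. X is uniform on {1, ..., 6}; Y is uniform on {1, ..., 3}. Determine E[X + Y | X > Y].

25/4

P(X > Y) = 2/3.
Summing (X+Y)·P(x,y) over outcomes with X > Y gives 25/6.
E[X + Y | X > Y] = (25/6) / (2/3) = 25/4.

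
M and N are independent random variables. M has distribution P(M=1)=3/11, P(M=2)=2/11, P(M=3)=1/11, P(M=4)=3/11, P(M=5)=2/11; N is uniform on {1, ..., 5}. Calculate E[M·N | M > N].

P(M > N) = 21/55.
Summing MN·P(x,y) over outcomes with M > N gives 37/11.
E[M·N | M > N] = (37/11) / (21/55) = 185/21.

185/21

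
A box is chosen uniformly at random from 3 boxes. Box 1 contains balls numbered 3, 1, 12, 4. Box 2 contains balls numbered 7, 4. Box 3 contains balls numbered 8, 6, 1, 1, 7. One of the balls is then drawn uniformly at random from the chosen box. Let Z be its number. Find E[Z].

E[Z | box 1] = (3+1+12+4)/4 = 5.
E[Z | box 2] = (7+4)/2 = 11/2.
E[Z | box 3] = (8+6+1+1+7)/5 = 23/5.
E[Z] = (1/3)·(5) + (1/3)·(11/2) + (1/3)·(23/5) = 151/30.

151/30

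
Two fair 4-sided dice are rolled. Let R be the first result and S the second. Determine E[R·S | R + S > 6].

P(R + S > 6) = 3/16.
Summing RS·P(x,y) over outcomes with R + S > 6 gives 5/2.
E[R·S | R + S > 6] = (5/2) / (3/16) = 40/3.

40/3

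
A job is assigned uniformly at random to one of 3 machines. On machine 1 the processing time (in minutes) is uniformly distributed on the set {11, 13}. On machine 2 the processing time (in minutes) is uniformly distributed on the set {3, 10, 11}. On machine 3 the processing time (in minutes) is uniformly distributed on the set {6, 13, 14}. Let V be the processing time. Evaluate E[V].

E[V | machine 1] = (11+13)/2 = 12.
E[V | machine 2] = (3+10+11)/3 = 8.
E[V | machine 3] = (6+13+14)/3 = 11.
E[V] = (1/3)·(12) + (1/3)·(8) + (1/3)·(11) = 31/3.

31/3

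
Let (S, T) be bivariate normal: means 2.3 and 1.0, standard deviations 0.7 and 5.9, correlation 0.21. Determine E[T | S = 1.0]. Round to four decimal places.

-1.3010

The regression of T on S has slope ρ·σ_T/σ_S and passes through (μ_S, μ_T).
E[T | S=1.0] = 1.0 + (0.21)·(5.9/0.7)·(1.0 − (2.3)) = 1.0 + (1.77)·(-1.3) = -1.3010.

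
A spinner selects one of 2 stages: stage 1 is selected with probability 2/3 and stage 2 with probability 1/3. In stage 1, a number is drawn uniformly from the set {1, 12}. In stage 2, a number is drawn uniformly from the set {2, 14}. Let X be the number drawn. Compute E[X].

E[X | stage 1] = (1+12)/2 = 13/2.
E[X | stage 2] = (2+14)/2 = 8.
E[X] = (2/3)·(13/2) + (1/3)·(8) = 7.

7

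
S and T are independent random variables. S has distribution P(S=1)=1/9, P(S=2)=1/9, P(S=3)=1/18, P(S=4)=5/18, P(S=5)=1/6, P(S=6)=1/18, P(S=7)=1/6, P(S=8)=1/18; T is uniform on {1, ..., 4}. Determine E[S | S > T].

P(S > T) = 17/24.
Summing S·P(x,y) over outcomes with S > T gives 15/4.
E[S | S > T] = (15/4) / (17/24) = 90/17.

90/17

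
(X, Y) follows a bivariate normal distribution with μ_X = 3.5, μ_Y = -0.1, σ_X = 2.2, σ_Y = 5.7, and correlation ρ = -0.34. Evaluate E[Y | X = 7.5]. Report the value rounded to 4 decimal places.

-3.6236

E[Y | X=x] = μ_Y + ρ(σ_Y/σ_X)(x − μ_X) for jointly normal variables.
E[Y | X=7.5] = -0.1 + (-0.34)·(5.7/2.2)·(7.5 − (3.5)) = -0.1 + (-0.88091)·(4) = -3.6236.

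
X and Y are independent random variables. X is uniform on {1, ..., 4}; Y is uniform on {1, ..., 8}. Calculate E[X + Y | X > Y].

Outcomes with X > Y: (2,1), (3,1), (3,2), (4,1), (4,2), (4,3), each with probability 1/32.
E[X + Y | X > Y] = (3 + 4 + 5 + 5 + 6 + 7) / 6 = 5.

5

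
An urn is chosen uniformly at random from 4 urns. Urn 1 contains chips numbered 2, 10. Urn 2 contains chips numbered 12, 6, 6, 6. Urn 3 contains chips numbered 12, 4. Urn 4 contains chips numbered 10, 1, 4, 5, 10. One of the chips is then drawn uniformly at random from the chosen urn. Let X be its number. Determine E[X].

E[X | urn 1] = (2+10)/2 = 6.
E[X | urn 2] = (12+6+6+6)/4 = 15/2.
E[X | urn 3] = (12+4)/2 = 8.
E[X | urn 4] = (10+1+4+5+10)/5 = 6.
By the law of total expectation,
E[X] = (1/4)·(6) + (1/4)·(15/2) + (1/4)·(8) + (1/4)·(6) = 55/8.

55/8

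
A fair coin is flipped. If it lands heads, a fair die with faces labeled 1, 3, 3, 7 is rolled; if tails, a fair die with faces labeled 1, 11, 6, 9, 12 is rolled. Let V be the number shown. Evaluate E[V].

113/20

E[V | heads] = (1+3+3+7)/4 = 7/2.
E[V | tails] = (1+11+6+9+12)/5 = 39/5.
By the law of total expectation,
E[V] = (1/2)·(7/2) + (1/2)·(39/5) = 113/20.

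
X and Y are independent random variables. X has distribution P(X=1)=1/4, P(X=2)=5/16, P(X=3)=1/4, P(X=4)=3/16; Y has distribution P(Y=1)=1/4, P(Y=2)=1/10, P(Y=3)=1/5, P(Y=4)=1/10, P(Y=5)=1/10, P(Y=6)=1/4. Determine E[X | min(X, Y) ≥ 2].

17/6

P(min(X, Y) ≥ 2) = 9/16.
Summing X·P(x,y) over outcomes with min(X, Y) ≥ 2 gives 51/32.
E[X | min(X, Y) ≥ 2] = (51/32) / (9/16) = 17/6.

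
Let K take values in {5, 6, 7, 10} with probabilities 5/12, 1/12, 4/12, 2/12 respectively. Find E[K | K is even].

P(K is even) = 1/4.
Σ over the event: 6·1/12 + 10·1/6 = 13/6.
E[K | K is even] = (13/6) / (1/4) = 26/3.

26/3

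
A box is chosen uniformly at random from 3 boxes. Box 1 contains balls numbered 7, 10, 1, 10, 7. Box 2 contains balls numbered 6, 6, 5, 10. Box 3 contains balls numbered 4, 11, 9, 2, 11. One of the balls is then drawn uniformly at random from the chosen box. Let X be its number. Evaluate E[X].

E[X | box 1] = (7+10+1+10+7)/5 = 7.
E[X | box 2] = (6+6+5+10)/4 = 27/4.
E[X | box 3] = (4+11+9+2+11)/5 = 37/5.
E[X] = (1/3)·(7) + (1/3)·(27/4) + (1/3)·(37/5) = 141/20.

141/20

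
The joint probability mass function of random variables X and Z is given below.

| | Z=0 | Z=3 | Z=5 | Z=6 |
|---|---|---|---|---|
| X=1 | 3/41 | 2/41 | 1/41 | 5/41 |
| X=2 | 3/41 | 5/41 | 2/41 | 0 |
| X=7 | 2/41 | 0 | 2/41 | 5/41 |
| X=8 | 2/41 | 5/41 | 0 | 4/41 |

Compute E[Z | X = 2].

P(X = 2) = 10/41.
Summing Z·P(X=x,Z=y) over the conditioning event gives 25/41.
E[Z | X = 2] = (25/41) / (10/41) = 5/2.

5/2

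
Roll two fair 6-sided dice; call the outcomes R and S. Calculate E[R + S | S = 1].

9/2

P(S = 1) = 1/6.
Summing (R+S)·P(x,y) over outcomes with S = 1 gives 3/4.
E[R + S | S = 1] = (3/4) / (1/6) = 9/2.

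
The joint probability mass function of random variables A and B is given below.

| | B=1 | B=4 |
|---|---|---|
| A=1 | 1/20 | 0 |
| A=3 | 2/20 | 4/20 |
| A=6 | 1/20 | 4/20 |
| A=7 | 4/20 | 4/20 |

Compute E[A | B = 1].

P(B = 1) = 2/5.
Summing A·P(A=x,B=y) over the conditioning event gives 41/20.
E[A | B = 1] = (41/20) / (2/5) = 41/8.

41/8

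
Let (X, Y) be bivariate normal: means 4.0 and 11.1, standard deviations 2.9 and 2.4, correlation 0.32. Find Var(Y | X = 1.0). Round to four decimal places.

Var(Y | X=x) = (1 − ρ²)·σ_Y².
Var(Y | X=1.0) = (2.4)²·(1 − (0.32)²) = 5.76·0.8976 = 5.1702.

5.1702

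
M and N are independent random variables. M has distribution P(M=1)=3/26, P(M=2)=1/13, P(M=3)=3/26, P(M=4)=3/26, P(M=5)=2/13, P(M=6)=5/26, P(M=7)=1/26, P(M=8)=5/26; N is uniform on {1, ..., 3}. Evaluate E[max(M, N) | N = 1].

P(N = 1) = 1/3.
Summing max(M,N)·P(x,y) over outcomes with N = 1 gives 125/78.
E[max(M, N) | N = 1] = (125/78) / (1/3) = 125/26.

125/26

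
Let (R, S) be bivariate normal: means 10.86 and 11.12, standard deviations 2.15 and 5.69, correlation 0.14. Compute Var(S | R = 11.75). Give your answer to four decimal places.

31.7415

The conditional variance in a bivariate normal is σ_S²(1 − ρ²), independent of x.
Var(S | R=11.75) = (5.69)²·(1 − (0.14)²) = 32.3761·0.9804 = 31.7415.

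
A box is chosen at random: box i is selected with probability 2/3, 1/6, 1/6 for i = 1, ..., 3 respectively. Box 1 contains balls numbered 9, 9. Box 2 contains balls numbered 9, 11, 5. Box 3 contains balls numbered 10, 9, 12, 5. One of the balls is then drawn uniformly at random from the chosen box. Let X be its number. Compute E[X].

E[X | box 1] = (9+9)/2 = 9.
E[X | box 2] = (9+11+5)/3 = 25/3.
E[X | box 3] = (10+9+12+5)/4 = 9.
By the law of total expectation,
E[X] = (2/3)·(9) + (1/6)·(25/3) + (1/6)·(9) = 80/9.

80/9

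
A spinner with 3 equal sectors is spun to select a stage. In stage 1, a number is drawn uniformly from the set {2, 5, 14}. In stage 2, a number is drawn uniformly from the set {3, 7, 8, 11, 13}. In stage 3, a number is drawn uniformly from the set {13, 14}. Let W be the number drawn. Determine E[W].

289/30

E[W | stage 1] = (2+5+14)/3 = 7.
E[W | stage 2] = (3+7+8+11+13)/5 = 42/5.
E[W | stage 3] = (13+14)/2 = 27/2.
E[W] = (1/3)·(7) + (1/3)·(42/5) + (1/3)·(27/2) = 289/30.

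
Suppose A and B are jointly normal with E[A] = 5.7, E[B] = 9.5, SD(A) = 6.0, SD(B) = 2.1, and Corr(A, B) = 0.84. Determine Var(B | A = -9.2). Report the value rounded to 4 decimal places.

1.2983

The conditional variance in a bivariate normal is σ_B²(1 − ρ²), independent of x.
Var(B | A=-9.2) = (2.1)²·(1 − (0.84)²) = 4.41·0.2944 = 1.2983.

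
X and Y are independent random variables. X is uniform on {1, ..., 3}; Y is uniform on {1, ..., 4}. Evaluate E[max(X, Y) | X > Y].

8/3

Outcomes with X > Y: (2,1), (3,1), (3,2), each with probability 1/12.
E[max(X, Y) | X > Y] = (2 + 3 + 3) / 3 = 8/3.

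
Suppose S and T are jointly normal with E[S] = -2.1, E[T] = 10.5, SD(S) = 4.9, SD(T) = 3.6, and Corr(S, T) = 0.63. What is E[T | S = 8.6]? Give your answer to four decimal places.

15.4526

The regression of T on S has slope ρ·σ_T/σ_S and passes through (μ_S, μ_T).
E[T | S=8.6] = 10.5 + (0.63)·(3.6/4.9)·(8.6 − (-2.1)) = 10.5 + (0.46286)·(10.7) = 15.4526.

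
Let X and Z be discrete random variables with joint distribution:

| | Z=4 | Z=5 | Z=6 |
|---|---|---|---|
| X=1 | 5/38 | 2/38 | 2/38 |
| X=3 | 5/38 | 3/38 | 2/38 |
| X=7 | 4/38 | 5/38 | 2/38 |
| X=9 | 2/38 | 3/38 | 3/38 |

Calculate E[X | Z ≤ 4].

P(Z ≤ 4) = 8/19.
Σ X·P over the event = 1·(5/38) + 3·(5/38) + 7·(4/38) + 9·(2/38) = 33/19.
E[X | Z ≤ 4] = (33/19) / (8/19) = 33/8.

33/8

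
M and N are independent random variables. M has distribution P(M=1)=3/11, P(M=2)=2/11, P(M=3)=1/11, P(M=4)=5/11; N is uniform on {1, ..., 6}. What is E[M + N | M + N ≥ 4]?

P(M + N ≥ 4) = 29/33.
Summing (M+N)·P(x,y) over outcomes with M + N ≥ 4 gives 65/11.
E[M + N | M + N ≥ 4] = (65/11) / (29/33) = 195/29.

195/29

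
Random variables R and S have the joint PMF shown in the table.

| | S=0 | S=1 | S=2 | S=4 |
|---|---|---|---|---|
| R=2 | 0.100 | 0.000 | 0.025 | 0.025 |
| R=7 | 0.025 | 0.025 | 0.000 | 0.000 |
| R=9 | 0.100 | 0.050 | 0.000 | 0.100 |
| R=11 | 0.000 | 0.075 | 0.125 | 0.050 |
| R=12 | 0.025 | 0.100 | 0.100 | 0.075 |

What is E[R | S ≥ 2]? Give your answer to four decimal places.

10.0500

P(S ≥ 2) = 0.500.
Σ R·P over the event = 2·(0.025) + 2·(0.025) + 9·(0.100) + 11·(0.125) + 11·(0.050) + 12·(0.100) + 12·(0.075) = 5.025.
E[R | S ≥ 2] = (5.025) / (0.500) = 10.0500.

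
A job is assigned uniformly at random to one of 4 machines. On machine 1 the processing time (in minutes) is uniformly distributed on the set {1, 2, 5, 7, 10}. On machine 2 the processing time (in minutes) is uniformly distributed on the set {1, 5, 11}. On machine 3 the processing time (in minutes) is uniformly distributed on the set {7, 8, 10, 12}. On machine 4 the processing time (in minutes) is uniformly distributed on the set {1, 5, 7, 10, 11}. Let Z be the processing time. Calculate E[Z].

E[Z | machine 1] = (1+2+5+7+10)/5 = 5.
E[Z | machine 2] = (1+5+11)/3 = 17/3.
E[Z | machine 3] = (7+8+10+12)/4 = 37/4.
E[Z | machine 4] = (1+5+7+10+11)/5 = 34/5.
E[Z] = (1/4)·(5) + (1/4)·(17/3) + (1/4)·(37/4) + (1/4)·(34/5) = 1603/240.

1603/240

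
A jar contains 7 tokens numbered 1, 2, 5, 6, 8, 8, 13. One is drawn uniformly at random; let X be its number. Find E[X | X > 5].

35/4

P(X > 5) = 4/7.
Σ over the event: 6·1/7 + 8·2/7 + 13·1/7 = 5.
E[X | X > 5] = (5) / (4/7) = 35/4.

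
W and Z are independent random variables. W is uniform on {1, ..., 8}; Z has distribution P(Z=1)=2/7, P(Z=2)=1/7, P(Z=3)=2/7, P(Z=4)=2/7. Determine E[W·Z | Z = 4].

P(Z = 4) = 2/7.
Summing WZ·P(x,y) over outcomes with Z = 4 gives 36/7.
E[W·Z | Z = 4] = (36/7) / (2/7) = 18.

18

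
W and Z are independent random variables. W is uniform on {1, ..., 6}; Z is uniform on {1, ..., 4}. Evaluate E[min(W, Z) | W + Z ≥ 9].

11/3

Outcomes with W + Z ≥ 9: (5,4), (6,3), (6,4), each with probability 1/24.
E[min(W, Z) | W + Z ≥ 9] = (4 + 3 + 4) / 3 = 11/3.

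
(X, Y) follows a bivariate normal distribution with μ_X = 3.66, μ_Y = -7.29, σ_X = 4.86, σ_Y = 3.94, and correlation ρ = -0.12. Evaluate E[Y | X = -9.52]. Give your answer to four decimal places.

-6.0078

For a bivariate normal, E[Y | X=x] = μ_Y + ρ·(σ_Y/σ_X)·(x − μ_X).
E[Y | X=-9.52] = -7.29 + (-0.12)·(3.94/4.86)·(-9.52 − (3.66)) = -7.29 + (-0.097284)·(-13.18) = -6.0078.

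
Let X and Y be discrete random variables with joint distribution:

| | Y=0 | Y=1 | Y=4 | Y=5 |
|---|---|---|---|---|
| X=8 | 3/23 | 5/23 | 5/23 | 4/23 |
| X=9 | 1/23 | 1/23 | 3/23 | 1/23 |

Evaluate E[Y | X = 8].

P(X = 8) = 17/23.
Σ Y·P over the event = 0·(3/23) + 1·(5/23) + 4·(5/23) + 5·(4/23) = 45/23.
E[Y | X = 8] = (45/23) / (17/23) = 45/17.

45/17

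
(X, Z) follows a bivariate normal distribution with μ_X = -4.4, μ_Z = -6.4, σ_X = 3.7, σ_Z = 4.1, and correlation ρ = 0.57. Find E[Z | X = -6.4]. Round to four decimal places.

-7.6632

The regression of Z on X has slope ρ·σ_Z/σ_X and passes through (μ_X, μ_Z).
E[Z | X=-6.4] = -6.4 + (0.57)·(4.1/3.7)·(-6.4 − (-4.4)) = -6.4 + (0.63162)·(-2) = -7.6632.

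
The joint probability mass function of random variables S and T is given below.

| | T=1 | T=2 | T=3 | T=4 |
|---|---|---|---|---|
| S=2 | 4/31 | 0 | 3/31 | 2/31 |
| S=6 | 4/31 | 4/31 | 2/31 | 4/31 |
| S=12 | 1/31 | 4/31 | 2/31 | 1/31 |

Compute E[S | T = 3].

P(T = 3) = 7/31.
Σ S·P over the event = 2·(3/31) + 6·(2/31) + 12·(2/31) = 42/31.
E[S | T = 3] = (42/31) / (7/31) = 6.

6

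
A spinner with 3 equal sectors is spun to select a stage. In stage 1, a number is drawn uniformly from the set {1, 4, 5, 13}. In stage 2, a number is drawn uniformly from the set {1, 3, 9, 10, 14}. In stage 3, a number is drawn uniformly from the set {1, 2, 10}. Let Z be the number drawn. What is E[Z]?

E[Z | stage 1] = (1+4+5+13)/4 = 23/4.
E[Z | stage 2] = (1+3+9+10+14)/5 = 37/5.
E[Z | stage 3] = (1+2+10)/3 = 13/3.
By the law of total expectation,
E[Z] = (1/3)·(23/4) + (1/3)·(37/5) + (1/3)·(13/3) = 1049/180.

1049/180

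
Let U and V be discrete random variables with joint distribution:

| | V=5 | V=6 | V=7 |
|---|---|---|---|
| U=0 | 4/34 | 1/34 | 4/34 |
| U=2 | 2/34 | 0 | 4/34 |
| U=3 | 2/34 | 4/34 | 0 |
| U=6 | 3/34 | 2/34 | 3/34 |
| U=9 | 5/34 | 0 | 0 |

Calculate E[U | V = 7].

26/11

P(V = 7) = 11/34.
Summing U·P(U=x,V=y) over the conditioning event gives 13/17.
E[U | V = 7] = (13/17) / (11/34) = 26/11.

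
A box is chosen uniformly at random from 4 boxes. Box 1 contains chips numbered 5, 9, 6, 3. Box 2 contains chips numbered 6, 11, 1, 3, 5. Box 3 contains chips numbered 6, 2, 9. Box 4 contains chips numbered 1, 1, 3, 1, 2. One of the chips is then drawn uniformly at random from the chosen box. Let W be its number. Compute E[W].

1093/240

E[W | box 1] = (5+9+6+3)/4 = 23/4.
E[W | box 2] = (6+11+1+3+5)/5 = 26/5.
E[W | box 3] = (6+2+9)/3 = 17/3.
E[W | box 4] = (1+1+3+1+2)/5 = 8/5.
By the law of total expectation,
E[W] = (1/4)·(23/4) + (1/4)·(26/5) + (1/4)·(17/3) + (1/4)·(8/5) = 1093/240.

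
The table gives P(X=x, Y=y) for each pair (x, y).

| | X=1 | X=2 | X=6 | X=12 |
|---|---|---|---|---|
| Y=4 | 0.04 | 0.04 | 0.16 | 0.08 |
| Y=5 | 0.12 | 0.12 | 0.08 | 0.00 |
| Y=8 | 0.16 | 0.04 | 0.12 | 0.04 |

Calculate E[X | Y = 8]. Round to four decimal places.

4.0000

P(Y = 8) = 0.36.
Summing X·P(X=x,Y=y) over the conditioning event gives 1.44.
E[X | Y = 8] = (1.44) / (0.36) = 4.0000.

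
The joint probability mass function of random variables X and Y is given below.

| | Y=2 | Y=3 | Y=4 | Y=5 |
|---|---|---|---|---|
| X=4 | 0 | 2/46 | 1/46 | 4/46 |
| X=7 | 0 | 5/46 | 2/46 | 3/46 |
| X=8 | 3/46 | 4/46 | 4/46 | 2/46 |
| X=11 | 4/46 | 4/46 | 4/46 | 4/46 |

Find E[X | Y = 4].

P(Y = 4) = 11/46.
Σ X·P over the event = 4·(1/46) + 7·(2/46) + 8·(4/46) + 11·(4/46) = 47/23.
E[X | Y = 4] = (47/23) / (11/46) = 94/11.

94/11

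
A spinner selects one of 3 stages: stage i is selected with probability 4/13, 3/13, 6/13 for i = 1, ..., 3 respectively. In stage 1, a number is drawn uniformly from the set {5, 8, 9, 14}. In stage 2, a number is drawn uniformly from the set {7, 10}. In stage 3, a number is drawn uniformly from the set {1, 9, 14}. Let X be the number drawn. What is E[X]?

E[X | stage 1] = (5+8+9+14)/4 = 9.
E[X | stage 2] = (7+10)/2 = 17/2.
E[X | stage 3] = (1+9+14)/3 = 8.
By the law of total expectation,
E[X] = (4/13)·(9) + (3/13)·(17/2) + (6/13)·(8) = 219/26.

219/26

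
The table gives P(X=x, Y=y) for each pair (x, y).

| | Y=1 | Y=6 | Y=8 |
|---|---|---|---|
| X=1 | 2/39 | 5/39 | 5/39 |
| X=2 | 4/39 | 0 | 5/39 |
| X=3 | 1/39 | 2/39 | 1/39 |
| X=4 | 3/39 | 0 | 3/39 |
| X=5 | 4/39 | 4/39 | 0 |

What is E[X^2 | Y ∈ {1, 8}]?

P(Y ∈ {1, 8}) = 28/39.
Summing X^2·P(X=x,Y=y) over the conditioning event gives 257/39.
E[X^2 | Y ∈ {1, 8}] = (257/39) / (28/39) = 257/28.

257/28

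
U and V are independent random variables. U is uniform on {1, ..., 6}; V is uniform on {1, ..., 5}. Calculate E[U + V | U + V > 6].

P(U + V > 6) = 1/2.
Summing (U+V)·P(x,y) over outcomes with U + V > 6 gives 25/6.
E[U + V | U + V > 6] = (25/6) / (1/2) = 25/3.

25/3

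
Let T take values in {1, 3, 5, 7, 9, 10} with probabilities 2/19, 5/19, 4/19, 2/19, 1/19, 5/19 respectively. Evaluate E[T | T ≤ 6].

P(T ≤ 6) = 11/19.
Σ over the event: 1·2/19 + 3·5/19 + 5·4/19 = 37/19.
E[T | T ≤ 6] = (37/19) / (11/19) = 37/11.

37/11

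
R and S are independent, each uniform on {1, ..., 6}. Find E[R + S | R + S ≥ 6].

106/13

P(R + S ≥ 6) = 13/18.
Summing (R+S)·P(x,y) over outcomes with R + S ≥ 6 gives 53/9.
E[R + S | R + S ≥ 6] = (53/9) / (13/18) = 106/13.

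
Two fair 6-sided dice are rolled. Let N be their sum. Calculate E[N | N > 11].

P(N > 11) = 1/36.
Σ over the event: 12·1/36 = 1/3.
E[N | N > 11] = (1/3) / (1/36) = 12.

12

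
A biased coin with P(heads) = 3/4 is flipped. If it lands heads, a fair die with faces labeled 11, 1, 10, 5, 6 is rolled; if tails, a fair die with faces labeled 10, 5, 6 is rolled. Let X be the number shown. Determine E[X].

67/10

E[X | heads] = (11+1+10+5+6)/5 = 33/5.
E[X | tails] = (10+5+6)/3 = 7.
By the law of total expectation,
E[X] = (3/4)·(33/5) + (1/4)·(7) = 67/10.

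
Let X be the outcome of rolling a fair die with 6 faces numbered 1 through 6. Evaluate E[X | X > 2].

Given X > 2, X is equally likely to be any of {3, 4, 5, 6}.
E[X | X > 2] = (3 + 4 + 5 + 6) / 4 = 9/2.

9/2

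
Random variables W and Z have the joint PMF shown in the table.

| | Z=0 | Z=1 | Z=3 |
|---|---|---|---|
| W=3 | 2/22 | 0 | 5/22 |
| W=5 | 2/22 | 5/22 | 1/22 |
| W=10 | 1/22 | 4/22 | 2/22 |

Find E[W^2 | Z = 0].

P(Z = 0) = 5/22.
Σ W^2·P over the event = 9·(2/22) + 25·(2/22) + 100·(1/22) = 84/11.
E[W^2 | Z = 0] = (84/11) / (5/22) = 168/5.

168/5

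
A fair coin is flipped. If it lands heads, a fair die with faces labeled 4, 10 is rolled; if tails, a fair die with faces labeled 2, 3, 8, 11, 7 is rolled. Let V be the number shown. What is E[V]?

33/5

E[V | heads] = (4+10)/2 = 7.
E[V | tails] = (2+3+8+11+7)/5 = 31/5.
By the law of total expectation,
E[V] = (1/2)·(7) + (1/2)·(31/5) = 33/5.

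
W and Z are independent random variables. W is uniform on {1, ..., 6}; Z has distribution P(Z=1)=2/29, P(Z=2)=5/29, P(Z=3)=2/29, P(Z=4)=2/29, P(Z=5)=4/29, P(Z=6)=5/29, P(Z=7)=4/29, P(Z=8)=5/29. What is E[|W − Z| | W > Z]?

51/22

P(W > Z) = 22/87.
Summing |W−Z|·P(x,y) over outcomes with W > Z gives 17/29.
E[|W − Z| | W > Z] = (17/29) / (22/87) = 51/22.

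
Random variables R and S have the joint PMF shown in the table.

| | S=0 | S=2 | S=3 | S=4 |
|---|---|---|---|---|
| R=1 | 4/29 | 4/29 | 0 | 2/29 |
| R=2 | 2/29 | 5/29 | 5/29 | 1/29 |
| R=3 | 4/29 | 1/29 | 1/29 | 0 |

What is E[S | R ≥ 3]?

P(R ≥ 3) = 6/29.
Σ S·P over the event = 0·(4/29) + 2·(1/29) + 3·(1/29) = 5/29.
E[S | R ≥ 3] = (5/29) / (6/29) = 5/6.

5/6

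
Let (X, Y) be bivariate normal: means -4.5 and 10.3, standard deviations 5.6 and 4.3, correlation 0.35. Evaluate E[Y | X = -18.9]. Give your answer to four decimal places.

For a bivariate normal, E[Y | X=x] = μ_Y + ρ·(σ_Y/σ_X)·(x − μ_X).
E[Y | X=-18.9] = 10.3 + (0.35)·(4.3/5.6)·(-18.9 − (-4.5)) = 10.3 + (0.26875)·(-14.4) = 6.4300.

6.4300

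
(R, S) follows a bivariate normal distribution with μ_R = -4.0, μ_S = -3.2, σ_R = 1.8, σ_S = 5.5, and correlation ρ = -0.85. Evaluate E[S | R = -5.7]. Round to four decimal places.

The regression of S on R has slope ρ·σ_S/σ_R and passes through (μ_R, μ_S).
E[S | R=-5.7] = -3.2 + (-0.85)·(5.5/1.8)·(-5.7 − (-4.0)) = -3.2 + (-2.59722)·(-1.7) = 1.2153.

1.2153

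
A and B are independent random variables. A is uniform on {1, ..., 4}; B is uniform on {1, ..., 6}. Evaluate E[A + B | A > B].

5

Outcomes with A > B: (2,1), (3,1), (3,2), (4,1), (4,2), (4,3), each with probability 1/24.
E[A + B | A > B] = (3 + 4 + 5 + 5 + 6 + 7) / 6 = 5.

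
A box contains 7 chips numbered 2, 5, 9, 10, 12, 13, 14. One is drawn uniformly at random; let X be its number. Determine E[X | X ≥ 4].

P(X ≥ 4) = 6/7.
Σ over the event: 5·1/7 + 9·1/7 + 10·1/7 + 12·1/7 + 13·1/7 + 14·1/7 = 9.
E[X | X ≥ 4] = (9) / (6/7) = 21/2.

21/2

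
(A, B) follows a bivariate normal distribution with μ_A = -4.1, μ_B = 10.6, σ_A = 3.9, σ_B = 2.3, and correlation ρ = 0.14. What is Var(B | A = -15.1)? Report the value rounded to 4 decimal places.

Var(B | A=x) = (1 − ρ²)·σ_B².
Var(B | A=-15.1) = (2.3)²·(1 − (0.14)²) = 5.29·0.9804 = 5.1863.

5.1863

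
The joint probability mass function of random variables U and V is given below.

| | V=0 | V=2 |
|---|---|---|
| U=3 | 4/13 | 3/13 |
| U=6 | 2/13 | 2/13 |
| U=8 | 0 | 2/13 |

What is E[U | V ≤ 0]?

P(V ≤ 0) = 6/13.
Σ U·P over the event = 3·(4/13) + 6·(2/13) = 24/13.
E[U | V ≤ 0] = (24/13) / (6/13) = 4.

4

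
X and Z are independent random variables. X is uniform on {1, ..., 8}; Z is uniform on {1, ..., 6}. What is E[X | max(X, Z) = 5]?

35/9

Outcomes with max(X, Z) = 5: (1,5), (2,5), (3,5), (4,5), (5,1), (5,2), (5,3), (5,4), (5,5), each with probability 1/48.
E[X | max(X, Z) = 5] = (1 + 2 + 3 + 4 + 5 + 5 + 5 + 5 + 5) / 9 = 35/9.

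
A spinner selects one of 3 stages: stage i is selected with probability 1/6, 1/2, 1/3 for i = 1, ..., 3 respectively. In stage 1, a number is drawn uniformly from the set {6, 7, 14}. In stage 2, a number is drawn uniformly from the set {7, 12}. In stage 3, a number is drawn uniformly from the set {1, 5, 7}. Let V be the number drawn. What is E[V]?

E[V | stage 1] = (6+7+14)/3 = 9.
E[V | stage 2] = (7+12)/2 = 19/2.
E[V | stage 3] = (1+5+7)/3 = 13/3.
By the law of total expectation,
E[V] = (1/6)·(9) + (1/2)·(19/2) + (1/3)·(13/3) = 277/36.

277/36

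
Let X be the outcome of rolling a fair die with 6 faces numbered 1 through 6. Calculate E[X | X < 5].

5/2

Given X < 5, X is equally likely to be any of {1, 2, 3, 4}.
E[X | X < 5] = (1 + 2 + 3 + 4) / 4 = 5/2.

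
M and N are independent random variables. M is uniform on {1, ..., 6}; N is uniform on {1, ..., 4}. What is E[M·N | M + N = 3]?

2

Outcomes with M + N = 3: (1,2), (2,1), each with probability 1/24.
E[M·N | M + N = 3] = (2 + 2) / 2 = 2.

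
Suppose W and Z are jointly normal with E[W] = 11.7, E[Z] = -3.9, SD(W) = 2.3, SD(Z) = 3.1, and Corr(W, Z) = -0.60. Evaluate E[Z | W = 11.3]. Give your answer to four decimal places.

The regression of Z on W has slope ρ·σ_Z/σ_W and passes through (μ_W, μ_Z).
E[Z | W=11.3] = -3.9 + (-0.60)·(3.1/2.3)·(11.3 − (11.7)) = -3.9 + (-0.8087)·(-0.4) = -3.5765.

-3.5765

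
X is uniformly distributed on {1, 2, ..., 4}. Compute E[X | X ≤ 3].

2

Given X ≤ 3, X is equally likely to be any of {1, 2, 3}.
E[X | X ≤ 3] = (1 + 2 + 3) / 3 = 2.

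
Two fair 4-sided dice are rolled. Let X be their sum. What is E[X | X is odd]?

5

P(X is odd) = 1/2.
Σ over the event: 3·1/8 + 5·1/4 + 7·1/8 = 5/2.
E[X | X is odd] = (5/2) / (1/2) = 5.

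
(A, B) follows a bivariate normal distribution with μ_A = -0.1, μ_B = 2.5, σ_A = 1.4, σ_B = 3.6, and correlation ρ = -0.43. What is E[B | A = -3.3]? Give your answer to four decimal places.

E[B | A=x] = μ_B + ρ(σ_B/σ_A)(x − μ_A) for jointly normal variables.
E[B | A=-3.3] = 2.5 + (-0.43)·(3.6/1.4)·(-3.3 − (-0.1)) = 2.5 + (-1.10571)·(-3.2) = 6.0383.

6.0383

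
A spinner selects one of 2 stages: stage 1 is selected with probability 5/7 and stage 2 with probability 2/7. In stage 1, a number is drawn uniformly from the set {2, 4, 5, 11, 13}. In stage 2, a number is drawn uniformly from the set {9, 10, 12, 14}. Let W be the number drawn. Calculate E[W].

E[W | stage 1] = (2+4+5+11+13)/5 = 7.
E[W | stage 2] = (9+10+12+14)/4 = 45/4.
By the law of total expectation,
E[W] = (5/7)·(7) + (2/7)·(45/4) = 115/14.

115/14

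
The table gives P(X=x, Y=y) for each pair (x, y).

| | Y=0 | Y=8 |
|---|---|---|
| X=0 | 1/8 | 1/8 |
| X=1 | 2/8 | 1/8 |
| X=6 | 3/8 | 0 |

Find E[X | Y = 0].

P(Y = 0) = 3/4.
Summing X·P(X=x,Y=y) over the conditioning event gives 5/2.
E[X | Y = 0] = (5/2) / (3/4) = 10/3.

10/3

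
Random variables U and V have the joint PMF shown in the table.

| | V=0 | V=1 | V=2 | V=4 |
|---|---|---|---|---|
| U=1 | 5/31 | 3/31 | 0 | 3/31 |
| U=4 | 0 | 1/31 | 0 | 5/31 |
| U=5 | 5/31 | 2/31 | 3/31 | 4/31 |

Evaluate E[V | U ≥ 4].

P(U ≥ 4) = 20/31.
Σ V·P over the event = 1·(1/31) + 4·(5/31) + 0·(5/31) + 1·(2/31) + 2·(3/31) + 4·(4/31) = 45/31.
E[V | U ≥ 4] = (45/31) / (20/31) = 9/4.

9/4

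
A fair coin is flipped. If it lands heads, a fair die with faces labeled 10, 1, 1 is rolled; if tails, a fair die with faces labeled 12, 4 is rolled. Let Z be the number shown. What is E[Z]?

E[Z | heads] = (10+1+1)/3 = 4.
E[Z | tails] = (12+4)/2 = 8.
By the law of total expectation,
E[Z] = (1/2)·(4) + (1/2)·(8) = 6.

6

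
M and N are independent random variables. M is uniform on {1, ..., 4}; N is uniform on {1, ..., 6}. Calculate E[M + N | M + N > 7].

26/3

Outcomes with M + N > 7: (2,6), (3,5), (3,6), (4,4), (4,5), (4,6), each with probability 1/24.
E[M + N | M + N > 7] = (8 + 8 + 9 + 8 + 9 + 10) / 6 = 26/3.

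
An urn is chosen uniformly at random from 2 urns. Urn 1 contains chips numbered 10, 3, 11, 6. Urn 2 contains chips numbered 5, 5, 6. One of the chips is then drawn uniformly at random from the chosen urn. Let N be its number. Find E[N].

77/12

E[N | urn 1] = (10+3+11+6)/4 = 15/2.
E[N | urn 2] = (5+5+6)/3 = 16/3.
By the law of total expectation,
E[N] = (1/2)·(15/2) + (1/2)·(16/3) = 77/12.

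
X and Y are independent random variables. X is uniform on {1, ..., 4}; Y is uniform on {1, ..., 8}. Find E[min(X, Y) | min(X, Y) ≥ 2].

P(min(X, Y) ≥ 2) = 21/32.
Summing min(X,Y)·P(x,y) over outcomes with min(X, Y) ≥ 2 gives 59/32.
E[min(X, Y) | min(X, Y) ≥ 2] = (59/32) / (21/32) = 59/21.

59/21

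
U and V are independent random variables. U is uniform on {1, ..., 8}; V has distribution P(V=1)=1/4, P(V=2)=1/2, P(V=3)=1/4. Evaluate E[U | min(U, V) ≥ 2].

P(min(U, V) ≥ 2) = 21/32.
Summing U·P(x,y) over outcomes with min(U, V) ≥ 2 gives 105/32.
E[U | min(U, V) ≥ 2] = (105/32) / (21/32) = 5.

5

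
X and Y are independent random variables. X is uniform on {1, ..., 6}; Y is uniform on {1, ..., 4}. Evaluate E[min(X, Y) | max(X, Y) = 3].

Outcomes with max(X, Y) = 3: (1,3), (2,3), (3,1), (3,2), (3,3), each with probability 1/24.
E[min(X, Y) | max(X, Y) = 3] = (1 + 2 + 1 + 2 + 3) / 5 = 9/5.

9/5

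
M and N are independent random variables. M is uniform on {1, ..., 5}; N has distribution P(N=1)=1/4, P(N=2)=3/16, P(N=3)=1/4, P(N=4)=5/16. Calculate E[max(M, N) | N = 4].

21/5

P(N = 4) = 5/16.
Summing max(M,N)·P(x,y) over outcomes with N = 4 gives 21/16.
E[max(M, N) | N = 4] = (21/16) / (5/16) = 21/5.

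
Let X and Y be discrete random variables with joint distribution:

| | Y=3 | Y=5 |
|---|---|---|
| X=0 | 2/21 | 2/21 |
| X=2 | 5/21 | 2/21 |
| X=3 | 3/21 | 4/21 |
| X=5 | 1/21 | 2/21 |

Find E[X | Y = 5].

13/5

P(Y = 5) = 10/21.
Σ X·P over the event = 0·(2/21) + 2·(2/21) + 3·(4/21) + 5·(2/21) = 26/21.
E[X | Y = 5] = (26/21) / (10/21) = 13/5.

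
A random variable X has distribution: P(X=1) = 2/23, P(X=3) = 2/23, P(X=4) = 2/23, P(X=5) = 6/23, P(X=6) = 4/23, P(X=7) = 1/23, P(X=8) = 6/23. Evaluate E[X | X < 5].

P(X < 5) = 6/23.
Σ over the event: 1·2/23 + 3·2/23 + 4·2/23 = 16/23.
E[X | X < 5] = (16/23) / (6/23) = 8/3.

8/3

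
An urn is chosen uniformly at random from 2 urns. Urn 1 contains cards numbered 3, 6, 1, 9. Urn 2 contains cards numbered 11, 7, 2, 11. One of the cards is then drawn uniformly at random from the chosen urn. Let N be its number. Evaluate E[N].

E[N | urn 1] = (3+6+1+9)/4 = 19/4.
E[N | urn 2] = (11+7+2+11)/4 = 31/4.
E[N] = (1/2)·(19/4) + (1/2)·(31/4) = 25/4.

25/4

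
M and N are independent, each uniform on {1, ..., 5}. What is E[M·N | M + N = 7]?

P(M + N = 7) = 4/25.
Summing MN·P(x,y) over outcomes with M + N = 7 gives 44/25.
E[M·N | M + N = 7] = (44/25) / (4/25) = 11.

11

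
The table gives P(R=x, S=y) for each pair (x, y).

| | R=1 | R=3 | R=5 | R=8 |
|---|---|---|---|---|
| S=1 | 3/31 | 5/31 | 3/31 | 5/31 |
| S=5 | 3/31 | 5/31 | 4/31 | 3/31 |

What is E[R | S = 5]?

62/15

P(S = 5) = 15/31.
Σ R·P over the event = 1·(3/31) + 3·(5/31) + 5·(4/31) + 8·(3/31) = 2.
E[R | S = 5] = (2) / (15/31) = 62/15.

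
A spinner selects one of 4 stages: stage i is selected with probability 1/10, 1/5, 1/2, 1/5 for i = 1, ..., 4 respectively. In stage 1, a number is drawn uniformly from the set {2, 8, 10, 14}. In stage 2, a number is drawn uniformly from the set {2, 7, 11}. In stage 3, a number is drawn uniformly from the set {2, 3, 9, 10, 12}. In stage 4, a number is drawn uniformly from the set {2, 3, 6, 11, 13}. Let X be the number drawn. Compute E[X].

E[X | stage 1] = (2+8+10+14)/4 = 17/2.
E[X | stage 2] = (2+7+11)/3 = 20/3.
E[X | stage 3] = (2+3+9+10+12)/5 = 36/5.
E[X | stage 4] = (2+3+6+11+13)/5 = 7.
E[X] = (1/10)·(17/2) + (1/5)·(20/3) + (1/2)·(36/5) + (1/5)·(7) = 431/60.

431/60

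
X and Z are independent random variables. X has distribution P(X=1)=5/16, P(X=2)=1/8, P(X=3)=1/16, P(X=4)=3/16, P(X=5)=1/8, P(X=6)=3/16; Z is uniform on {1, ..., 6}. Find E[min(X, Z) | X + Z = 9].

P(X + Z = 9) = 3/32.
Summing min(X,Z)·P(x,y) over outcomes with X + Z = 9 gives 1/3.
E[min(X, Z) | X + Z = 9] = (1/3) / (3/32) = 32/9.

32/9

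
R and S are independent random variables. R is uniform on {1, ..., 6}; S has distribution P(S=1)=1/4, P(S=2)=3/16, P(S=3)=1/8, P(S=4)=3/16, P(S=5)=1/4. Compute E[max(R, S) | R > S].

221/48

P(R > S) = 1/2.
Summing max(R,S)·P(x,y) over outcomes with R > S gives 221/96.
E[max(R, S) | R > S] = (221/96) / (1/2) = 221/48.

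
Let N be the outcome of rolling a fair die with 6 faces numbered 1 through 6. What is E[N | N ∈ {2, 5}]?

P(N ∈ {2, 5}) = 1/3.
Σ over the event: 2·1/6 + 5·1/6 = 7/6.
E[N | N ∈ {2, 5}] = (7/6) / (1/3) = 7/2.

7/2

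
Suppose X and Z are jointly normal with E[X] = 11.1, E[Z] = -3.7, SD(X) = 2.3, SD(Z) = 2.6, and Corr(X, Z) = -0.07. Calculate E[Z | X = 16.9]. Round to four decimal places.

For a bivariate normal, E[Z | X=x] = μ_Z + ρ·(σ_Z/σ_X)·(x − μ_X).
E[Z | X=16.9] = -3.7 + (-0.07)·(2.6/2.3)·(16.9 − (11.1)) = -3.7 + (-0.07913)·(5.8) = -4.1590.

-4.1590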